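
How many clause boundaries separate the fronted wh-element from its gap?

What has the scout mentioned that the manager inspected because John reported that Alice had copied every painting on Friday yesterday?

"what" is extracted from the object of "inspected".
Boundaries crossed, outermost first: [that] — 1 in total.

1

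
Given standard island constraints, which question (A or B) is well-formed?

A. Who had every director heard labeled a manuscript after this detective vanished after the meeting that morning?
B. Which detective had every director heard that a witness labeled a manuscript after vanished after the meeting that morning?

In B, the wh-phrase is extracted from inside an adjunct island (introduced by "after"), which blocks movement.
In A, the extraction path crosses only that-complement boundaries, which are transparent.
So A is grammatical.

A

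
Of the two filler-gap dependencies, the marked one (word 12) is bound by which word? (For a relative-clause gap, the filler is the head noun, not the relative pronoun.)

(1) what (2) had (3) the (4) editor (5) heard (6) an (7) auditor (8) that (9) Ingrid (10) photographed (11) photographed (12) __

The marked gap is the direct object of "photographed".
Its filler is the fronted wh-phrase "what", at word 1.
(The other dependency links word 7 to a gap after word 10.)

1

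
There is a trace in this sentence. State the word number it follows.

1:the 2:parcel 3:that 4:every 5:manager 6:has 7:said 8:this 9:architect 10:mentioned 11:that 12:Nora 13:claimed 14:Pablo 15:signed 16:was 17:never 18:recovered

15

The displaced element is "the parcel" (word 2).
It is linked across 3 clause boundaries (Ø → that → Ø).
It functions as the direct object of "signed", so the gap sits immediately after word 15 ("signed").
Base order: Every manager has said this architect mentioned that Nora claimed Pablo signed the parcel.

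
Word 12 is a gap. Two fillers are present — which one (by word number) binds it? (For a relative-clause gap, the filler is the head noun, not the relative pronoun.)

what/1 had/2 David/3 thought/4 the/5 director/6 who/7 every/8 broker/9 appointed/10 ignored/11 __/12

The marked gap is the direct object of "ignored".
Its filler is the fronted wh-phrase "what", at word 1.
(The other dependency links word 6 to a gap after word 10.)

1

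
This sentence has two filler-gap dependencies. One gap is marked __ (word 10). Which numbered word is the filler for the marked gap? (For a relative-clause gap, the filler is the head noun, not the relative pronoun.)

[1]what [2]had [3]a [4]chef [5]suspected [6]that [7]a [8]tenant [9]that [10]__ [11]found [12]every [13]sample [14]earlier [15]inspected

8

The marked gap is inside the relative clause, the subject of "found".
Its filler is the head noun "tenant" (via "that"), at word 8.
(The other dependency links word 1 to a gap after word 15.)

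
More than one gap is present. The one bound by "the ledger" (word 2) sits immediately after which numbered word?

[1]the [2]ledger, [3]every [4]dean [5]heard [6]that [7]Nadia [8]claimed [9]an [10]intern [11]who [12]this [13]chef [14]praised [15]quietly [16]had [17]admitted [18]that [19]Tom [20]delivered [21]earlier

The displaced element is "the ledger" (word 2).
It is linked across 3 clause boundaries (that → Ø → that).
It functions as the direct object of "delivered", so the gap sits immediately after word 20 ("delivered").
Base order: Every dean heard that Nadia claimed an intern who this chef praised quietly had admitted that Tom delivered the ledger earlier.

20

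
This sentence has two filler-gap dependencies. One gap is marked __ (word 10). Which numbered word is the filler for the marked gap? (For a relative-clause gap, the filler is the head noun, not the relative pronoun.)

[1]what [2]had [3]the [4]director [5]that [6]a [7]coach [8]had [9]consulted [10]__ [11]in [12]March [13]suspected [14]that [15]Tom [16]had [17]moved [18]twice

The marked gap is inside the relative clause, the direct object of "consulted".
Its filler is the head noun "director" (via "that"), at word 4.
(The other dependency links word 1 to a gap after word 17.)

4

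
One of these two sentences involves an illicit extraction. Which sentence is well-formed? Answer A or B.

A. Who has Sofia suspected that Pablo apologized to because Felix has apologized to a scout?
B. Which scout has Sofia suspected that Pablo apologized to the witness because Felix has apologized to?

In B, the wh-phrase is extracted from inside an adjunct island (introduced by "because"), which blocks movement.
In A, the extraction path crosses only that-complement boundaries, which are transparent.
So A is grammatical.

A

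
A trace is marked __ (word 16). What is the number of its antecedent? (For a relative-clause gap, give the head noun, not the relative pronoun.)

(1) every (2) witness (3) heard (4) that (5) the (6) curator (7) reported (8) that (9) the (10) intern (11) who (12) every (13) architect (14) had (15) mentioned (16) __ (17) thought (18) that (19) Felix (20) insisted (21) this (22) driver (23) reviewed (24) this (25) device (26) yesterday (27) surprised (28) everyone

The gap at 16 is the subject of "thought", inside a relative clause.
The relative pronoun is "who" (word 11); it is bound by the head noun immediately before it.
Its filler is the head noun "intern", at word 10.

10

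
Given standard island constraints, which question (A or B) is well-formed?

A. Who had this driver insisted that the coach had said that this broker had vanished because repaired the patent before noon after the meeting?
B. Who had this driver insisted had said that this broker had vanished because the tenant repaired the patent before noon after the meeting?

In A, the wh-phrase is extracted from inside an adjunct island (introduced by "because"), which blocks movement.
In B, the extraction path crosses only that-complement boundaries, which are transparent.
So B is grammatical.

B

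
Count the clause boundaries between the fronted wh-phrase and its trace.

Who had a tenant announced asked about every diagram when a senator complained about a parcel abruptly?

1

"who" is extracted from the subject of "asked".
Boundaries crossed, outermost first: [Ø] — 1 in total.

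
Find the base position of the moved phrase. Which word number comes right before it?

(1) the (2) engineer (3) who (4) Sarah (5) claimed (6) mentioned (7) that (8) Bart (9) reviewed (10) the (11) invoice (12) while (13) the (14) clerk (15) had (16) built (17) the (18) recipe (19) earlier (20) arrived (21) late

The displaced element is "the engineer" (word 2).
It is linked across 1 clause boundary (Ø).
It functions as the subject of "mentioned", so the gap sits immediately after word 5 ("claimed").
Base order: Sarah claimed that the engineer mentioned that Bart reviewed the invoice while the clerk had built the recipe earlier.

5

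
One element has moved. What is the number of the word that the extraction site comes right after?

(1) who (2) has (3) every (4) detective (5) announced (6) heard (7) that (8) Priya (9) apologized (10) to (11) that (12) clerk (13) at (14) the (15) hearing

The displaced element is "who" (word 1).
It is linked across 1 clause boundary (Ø).
It functions as the subject of "heard", so the gap sits immediately after word 5 ("announced").
Base order: Every detective has announced that who heard that Priya apologized to that clerk at the hearing.

5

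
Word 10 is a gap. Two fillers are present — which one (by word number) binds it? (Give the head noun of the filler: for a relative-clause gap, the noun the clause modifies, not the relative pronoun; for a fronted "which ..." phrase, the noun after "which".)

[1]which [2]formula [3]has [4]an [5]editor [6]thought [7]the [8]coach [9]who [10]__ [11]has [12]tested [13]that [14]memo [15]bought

8

The marked gap is inside the relative clause, the subject of "tested".
Its filler is the head noun "coach" (via "who"), at word 8.
(The other dependency links word 2 to a gap after word 15.)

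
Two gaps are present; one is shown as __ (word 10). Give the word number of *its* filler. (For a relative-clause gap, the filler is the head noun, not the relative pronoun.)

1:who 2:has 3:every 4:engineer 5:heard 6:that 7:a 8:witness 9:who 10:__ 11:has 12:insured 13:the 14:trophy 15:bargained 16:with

The marked gap is inside the relative clause, the subject of "insured".
Its filler is the head noun "witness" (via "who"), at word 8.
(The other dependency links word 1 to a gap after word 16.)

8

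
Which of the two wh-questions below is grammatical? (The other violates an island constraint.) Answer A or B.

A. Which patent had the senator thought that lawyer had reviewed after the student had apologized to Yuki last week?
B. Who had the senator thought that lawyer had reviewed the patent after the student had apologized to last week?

In B, the wh-phrase is extracted from inside an adjunct island (introduced by "after"), which blocks movement.
In A, the extraction path crosses only that-complement boundaries, which are transparent.
So A is grammatical.

A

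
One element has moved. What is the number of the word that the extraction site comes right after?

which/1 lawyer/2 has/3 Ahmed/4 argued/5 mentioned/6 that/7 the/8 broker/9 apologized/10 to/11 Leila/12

The displaced element is "which lawyer" (word 2).
It is linked across 1 clause boundary (Ø).
It functions as the subject of "mentioned", so the gap sits immediately after word 5 ("argued").
Base order: Ahmed has argued that which lawyer mentioned that the broker apologized to Leila.

5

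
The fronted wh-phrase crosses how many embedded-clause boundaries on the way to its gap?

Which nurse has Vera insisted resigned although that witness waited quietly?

1

"which nurse" is extracted from the subject of "resigned".
Boundaries crossed, outermost first: [Ø] — 1 in total.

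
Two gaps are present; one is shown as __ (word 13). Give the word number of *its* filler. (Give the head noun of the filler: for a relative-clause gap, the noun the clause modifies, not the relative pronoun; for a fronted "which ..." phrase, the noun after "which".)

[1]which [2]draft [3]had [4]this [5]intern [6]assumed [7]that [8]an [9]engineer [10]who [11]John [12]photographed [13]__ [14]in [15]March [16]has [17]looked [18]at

The marked gap is inside the relative clause, the direct object of "photographed".
Its filler is the head noun "engineer" (via "who"), at word 9.
(The other dependency links word 2 to a gap after word 18.)

9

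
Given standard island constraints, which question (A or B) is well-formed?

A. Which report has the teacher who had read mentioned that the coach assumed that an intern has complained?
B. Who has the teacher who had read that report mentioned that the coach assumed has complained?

B

In A, the wh-phrase is extracted from inside a complex-NP island (relative clause) (introduced by "who"), which blocks movement.
In B, the extraction path crosses only that-complement boundaries, which are transparent.
So B is grammatical.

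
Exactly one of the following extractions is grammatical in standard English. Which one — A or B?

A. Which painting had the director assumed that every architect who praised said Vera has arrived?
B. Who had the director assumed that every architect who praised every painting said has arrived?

In A, the wh-phrase is extracted from inside a complex-NP island (relative clause) (introduced by "who"), which blocks movement.
In B, the extraction path crosses only that-complement boundaries, which are transparent.
So B is grammatical.

B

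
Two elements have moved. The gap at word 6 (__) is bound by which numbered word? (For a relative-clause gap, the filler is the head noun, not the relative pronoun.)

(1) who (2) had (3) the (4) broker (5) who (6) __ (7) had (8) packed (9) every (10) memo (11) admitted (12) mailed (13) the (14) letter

4

The marked gap is inside the relative clause, the subject of "packed".
Its filler is the head noun "broker" (via "who"), at word 4.
(The other dependency links word 1 to a gap after word 11.)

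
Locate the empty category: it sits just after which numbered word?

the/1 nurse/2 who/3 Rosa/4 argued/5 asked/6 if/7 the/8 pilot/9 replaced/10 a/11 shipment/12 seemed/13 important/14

5

The displaced element is "the nurse" (word 2).
It is linked across 1 clause boundary (Ø).
It functions as the subject of "asked", so the gap sits immediately after word 5 ("argued").
Base order: Rosa argued the nurse asked if the pilot replaced a shipment.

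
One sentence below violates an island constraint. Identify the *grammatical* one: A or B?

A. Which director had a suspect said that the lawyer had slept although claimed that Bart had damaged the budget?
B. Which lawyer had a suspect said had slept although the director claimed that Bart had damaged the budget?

B

In A, the wh-phrase is extracted from inside an adjunct island (introduced by "although"), which blocks movement.
In B, the extraction path crosses only that-complement boundaries, which are transparent.
So B is grammatical.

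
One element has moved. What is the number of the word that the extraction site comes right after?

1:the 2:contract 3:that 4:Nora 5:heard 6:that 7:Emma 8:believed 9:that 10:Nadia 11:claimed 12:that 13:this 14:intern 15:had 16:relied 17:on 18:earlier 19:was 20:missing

The displaced element is "the contract" (word 2).
It is linked across 3 clause boundaries (that → that → that).
It functions as the object of the preposition "on" of "relied", so the gap sits immediately after word 17 ("on").
Base order: Nora heard that Emma believed that Nadia claimed that this intern had relied on the contract earlier.

17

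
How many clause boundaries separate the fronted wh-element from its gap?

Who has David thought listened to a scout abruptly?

1

"who" is extracted from the subject of "listened".
Boundaries crossed, outermost first: [Ø] — 1 in total.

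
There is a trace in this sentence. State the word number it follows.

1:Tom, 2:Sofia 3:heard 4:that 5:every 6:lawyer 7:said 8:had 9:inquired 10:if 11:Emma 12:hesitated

7

The displaced element is "Tom" (word 1).
It is linked across 2 clause boundaries (that → Ø).
It functions as the subject of "inquired", so the gap sits immediately after word 7 ("said").
Base order: Sofia heard that every lawyer said that Tom had inquired if Emma hesitated.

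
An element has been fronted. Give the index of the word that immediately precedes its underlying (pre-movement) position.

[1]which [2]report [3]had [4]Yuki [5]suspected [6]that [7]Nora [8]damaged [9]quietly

8

The displaced element is "which report" (word 2).
It is linked across 1 clause boundary (that).
It functions as the direct object of "damaged", so the gap sits immediately after word 8 ("damaged").
Base order: Yuki had suspected that Nora damaged which report quietly.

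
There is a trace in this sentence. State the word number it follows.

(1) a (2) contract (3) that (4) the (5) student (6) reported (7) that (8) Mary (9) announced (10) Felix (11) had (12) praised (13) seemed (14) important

12

The displaced element is "a contract" (word 2).
It is linked across 2 clause boundaries (that → Ø).
It functions as the direct object of "praised", so the gap sits immediately after word 12 ("praised").
Base order: The student reported that Mary announced Felix had praised a contract.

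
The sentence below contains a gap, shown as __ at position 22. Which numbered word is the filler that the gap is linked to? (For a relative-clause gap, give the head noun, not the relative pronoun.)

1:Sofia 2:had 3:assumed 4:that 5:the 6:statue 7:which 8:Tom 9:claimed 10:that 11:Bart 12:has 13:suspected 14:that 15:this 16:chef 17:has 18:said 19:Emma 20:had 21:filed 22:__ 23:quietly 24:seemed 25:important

The gap at 22 is the object of "filed", inside a relative clause.
The relative pronoun is "which" (word 7); it is bound by the head noun immediately before it.
Its filler is the head noun "statue", at word 6.

6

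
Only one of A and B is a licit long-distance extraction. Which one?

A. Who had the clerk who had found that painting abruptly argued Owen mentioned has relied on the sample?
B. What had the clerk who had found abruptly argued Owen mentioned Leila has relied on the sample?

In B, the wh-phrase is extracted from inside a complex-NP island (relative clause) (introduced by "who"), which blocks movement.
In A, the extraction path crosses only that-complement boundaries, which are transparent.
So A is grammatical.

A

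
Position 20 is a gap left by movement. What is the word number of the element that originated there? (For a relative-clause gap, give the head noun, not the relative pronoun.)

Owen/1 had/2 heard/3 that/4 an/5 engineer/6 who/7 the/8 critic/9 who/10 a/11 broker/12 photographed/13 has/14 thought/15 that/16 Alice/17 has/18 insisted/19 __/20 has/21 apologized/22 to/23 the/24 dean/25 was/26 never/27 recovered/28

The gap at 20 is the subject of "apologized", inside a relative clause.
The relative pronoun is "who" (word 7); it is bound by the head noun immediately before it.
Its filler is the head noun "engineer", at word 6.

6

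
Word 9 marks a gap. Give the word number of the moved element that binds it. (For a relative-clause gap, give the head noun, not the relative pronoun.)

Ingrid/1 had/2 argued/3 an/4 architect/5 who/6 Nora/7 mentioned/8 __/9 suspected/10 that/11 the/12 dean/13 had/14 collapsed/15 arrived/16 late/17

5

The gap at 9 is the subject of "suspected", inside a relative clause.
The relative pronoun is "who" (word 6); it is bound by the head noun immediately before it.
Its filler is the head noun "architect", at word 5.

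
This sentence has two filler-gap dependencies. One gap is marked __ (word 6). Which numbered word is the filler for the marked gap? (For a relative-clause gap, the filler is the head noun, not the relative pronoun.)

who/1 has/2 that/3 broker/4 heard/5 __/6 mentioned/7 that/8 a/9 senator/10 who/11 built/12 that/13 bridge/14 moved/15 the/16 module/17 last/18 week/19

1

The marked gap is the subject of "mentioned".
Its filler is the fronted wh-phrase "who", at word 1.
(The other dependency links word 10 to a gap after word 11.)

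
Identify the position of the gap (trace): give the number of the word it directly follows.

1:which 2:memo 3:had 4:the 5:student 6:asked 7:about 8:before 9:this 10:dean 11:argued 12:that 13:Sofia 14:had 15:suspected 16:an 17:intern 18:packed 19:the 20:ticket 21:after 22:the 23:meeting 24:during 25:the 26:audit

The displaced element is "which memo" (word 2).
It functions as the object of the preposition "about" of "asked", so the gap sits immediately after word 7 ("about").
Base order: The student had asked about which memo before this dean argued that Sofia had suspected an intern packed the ticket after the meeting during the audit.

7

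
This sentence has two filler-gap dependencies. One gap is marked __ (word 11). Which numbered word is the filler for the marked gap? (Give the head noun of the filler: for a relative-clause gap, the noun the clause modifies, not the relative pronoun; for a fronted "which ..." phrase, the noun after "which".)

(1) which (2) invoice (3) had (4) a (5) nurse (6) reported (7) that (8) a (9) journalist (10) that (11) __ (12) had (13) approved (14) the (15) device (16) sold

The marked gap is inside the relative clause, the subject of "approved".
Its filler is the head noun "journalist" (via "that"), at word 9.
(The other dependency links word 2 to a gap after word 16.)

9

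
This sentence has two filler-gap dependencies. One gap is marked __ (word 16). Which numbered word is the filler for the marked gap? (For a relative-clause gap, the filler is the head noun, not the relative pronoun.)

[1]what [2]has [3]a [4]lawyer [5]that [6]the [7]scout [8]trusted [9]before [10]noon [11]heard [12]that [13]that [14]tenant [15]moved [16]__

The marked gap is the direct object of "moved".
Its filler is the fronted wh-phrase "what", at word 1.
(The other dependency links word 4 to a gap after word 8.)

1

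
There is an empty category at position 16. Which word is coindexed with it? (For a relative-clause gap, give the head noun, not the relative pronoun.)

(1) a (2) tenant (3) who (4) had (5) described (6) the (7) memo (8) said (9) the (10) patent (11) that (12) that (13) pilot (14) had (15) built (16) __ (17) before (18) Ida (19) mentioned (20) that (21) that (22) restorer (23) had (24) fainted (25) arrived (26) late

10

The gap at 16 is the object of "built", inside a relative clause.
The relative pronoun is "that" (word 11); it is bound by the head noun immediately before it.
Its filler is the head noun "patent", at word 10.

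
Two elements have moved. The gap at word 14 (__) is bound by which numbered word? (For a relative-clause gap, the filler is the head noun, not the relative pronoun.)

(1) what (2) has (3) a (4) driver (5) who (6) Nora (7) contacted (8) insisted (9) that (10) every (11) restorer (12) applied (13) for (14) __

1

The marked gap is the object of the preposition "for" of "applied".
Its filler is the fronted wh-phrase "what", at word 1.
(The other dependency links word 4 to a gap after word 7.)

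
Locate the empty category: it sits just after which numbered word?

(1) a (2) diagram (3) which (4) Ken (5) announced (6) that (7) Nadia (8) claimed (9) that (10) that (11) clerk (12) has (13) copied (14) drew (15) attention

13

The displaced element is "a diagram" (word 2).
It is linked across 2 clause boundaries (that → that).
It functions as the direct object of "copied", so the gap sits immediately after word 13 ("copied").
Base order: Ken announced that Nadia claimed that that clerk has copied a diagram.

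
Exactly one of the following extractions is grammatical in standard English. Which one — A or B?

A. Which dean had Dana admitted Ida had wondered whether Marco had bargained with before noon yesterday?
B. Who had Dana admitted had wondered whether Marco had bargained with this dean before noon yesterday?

In A, the wh-phrase is extracted from inside a wh-island (introduced by "whether"), which blocks movement.
In B, the extraction path crosses only that-complement boundaries, which are transparent.
So B is grammatical.

B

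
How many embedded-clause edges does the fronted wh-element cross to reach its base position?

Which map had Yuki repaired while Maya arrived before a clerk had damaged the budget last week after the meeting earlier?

0

"which map" originates inside the matrix clause — no clause boundary is crossed.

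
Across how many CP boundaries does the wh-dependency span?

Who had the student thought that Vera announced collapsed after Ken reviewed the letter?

2

"who" is extracted from the subject of "collapsed".
Boundaries crossed, outermost first: [that], [Ø] — 2 in total.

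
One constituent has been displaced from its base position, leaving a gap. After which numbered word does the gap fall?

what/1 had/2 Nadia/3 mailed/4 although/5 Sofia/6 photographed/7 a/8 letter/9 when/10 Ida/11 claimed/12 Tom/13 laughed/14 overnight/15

4

The displaced element is "what" (word 1).
It functions as the direct object of "mailed", so the gap sits immediately after word 4 ("mailed").
Base order: Nadia had mailed what although Sofia photographed a letter when Ida claimed Tom laughed overnight.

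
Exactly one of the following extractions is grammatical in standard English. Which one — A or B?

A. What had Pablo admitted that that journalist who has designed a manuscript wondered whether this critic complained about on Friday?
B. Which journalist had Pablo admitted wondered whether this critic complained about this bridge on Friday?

In A, the wh-phrase is extracted from inside a wh-island (introduced by "whether"), which blocks movement.
In B, the extraction path crosses only that-complement boundaries, which are transparent.
So B is grammatical.

B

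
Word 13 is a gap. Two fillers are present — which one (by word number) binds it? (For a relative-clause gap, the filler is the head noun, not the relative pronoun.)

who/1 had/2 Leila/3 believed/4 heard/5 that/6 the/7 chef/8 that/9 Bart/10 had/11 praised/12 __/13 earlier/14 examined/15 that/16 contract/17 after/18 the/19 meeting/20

8

The marked gap is inside the relative clause, the direct object of "praised".
Its filler is the head noun "chef" (via "that"), at word 8.
(The other dependency links word 1 to a gap after word 4.)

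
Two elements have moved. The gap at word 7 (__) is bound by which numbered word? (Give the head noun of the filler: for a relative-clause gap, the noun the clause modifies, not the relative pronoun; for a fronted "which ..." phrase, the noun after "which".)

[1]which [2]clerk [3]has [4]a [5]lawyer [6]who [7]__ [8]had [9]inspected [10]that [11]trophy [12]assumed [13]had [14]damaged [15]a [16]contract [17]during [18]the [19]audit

5

The marked gap is inside the relative clause, the subject of "inspected".
Its filler is the head noun "lawyer" (via "who"), at word 5.
(The other dependency links word 2 to a gap after word 12.)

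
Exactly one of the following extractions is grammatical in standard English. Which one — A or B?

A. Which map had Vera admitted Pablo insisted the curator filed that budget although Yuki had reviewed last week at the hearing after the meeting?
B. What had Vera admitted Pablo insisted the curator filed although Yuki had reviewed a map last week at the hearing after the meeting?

In A, the wh-phrase is extracted from inside an adjunct island (introduced by "although"), which blocks movement.
In B, the extraction path crosses only that-complement boundaries, which are transparent.
So B is grammatical.

B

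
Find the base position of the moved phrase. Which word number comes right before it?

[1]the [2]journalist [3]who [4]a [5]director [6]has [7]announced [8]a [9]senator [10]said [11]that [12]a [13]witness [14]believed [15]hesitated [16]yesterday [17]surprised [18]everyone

14

The displaced element is "the journalist" (word 2).
It is linked across 3 clause boundaries (Ø → that → Ø).
It functions as the subject of "hesitated", so the gap sits immediately after word 14 ("believed").
Base order: A director has announced a senator said that a witness believed that the journalist hesitated yesterday.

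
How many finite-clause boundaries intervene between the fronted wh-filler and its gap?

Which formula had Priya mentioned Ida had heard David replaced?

"which formula" is extracted from the object of "replaced".
Boundaries crossed, outermost first: [Ø], [Ø] — 2 in total.

2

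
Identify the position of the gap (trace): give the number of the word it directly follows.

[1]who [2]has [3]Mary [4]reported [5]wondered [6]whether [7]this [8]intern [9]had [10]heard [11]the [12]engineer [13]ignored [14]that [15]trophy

The displaced element is "who" (word 1).
It is linked across 1 clause boundary (Ø).
It functions as the subject of "wondered", so the gap sits immediately after word 4 ("reported").
Base order: Mary has reported who wondered whether this intern had heard the engineer ignored that trophy.

4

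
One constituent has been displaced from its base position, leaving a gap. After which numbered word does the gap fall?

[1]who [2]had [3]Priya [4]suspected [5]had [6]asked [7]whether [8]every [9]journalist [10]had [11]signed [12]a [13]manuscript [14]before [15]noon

The displaced element is "who" (word 1).
It is linked across 1 clause boundary (Ø).
It functions as the subject of "asked", so the gap sits immediately after word 4 ("suspected").
Base order: Priya had suspected that who had asked whether every journalist had signed a manuscript before noon.

4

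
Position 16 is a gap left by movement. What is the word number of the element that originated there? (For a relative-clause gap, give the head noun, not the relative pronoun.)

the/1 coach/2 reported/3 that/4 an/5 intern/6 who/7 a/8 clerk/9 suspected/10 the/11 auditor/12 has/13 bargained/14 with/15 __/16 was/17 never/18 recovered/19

The gap at 16 is the prepositional object of "bargained", inside a relative clause.
The relative pronoun is "who" (word 7); it is bound by the head noun immediately before it.
Its filler is the head noun "intern", at word 6.

6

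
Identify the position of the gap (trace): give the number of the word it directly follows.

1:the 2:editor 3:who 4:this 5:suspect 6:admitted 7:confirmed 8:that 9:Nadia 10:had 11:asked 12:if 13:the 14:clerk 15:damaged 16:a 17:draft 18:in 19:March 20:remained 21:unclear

6

The displaced element is "the editor" (word 2).
It is linked across 1 clause boundary (Ø).
It functions as the subject of "confirmed", so the gap sits immediately after word 6 ("admitted").
Base order: This suspect admitted the editor confirmed that Nadia had asked if the clerk damaged a draft in March.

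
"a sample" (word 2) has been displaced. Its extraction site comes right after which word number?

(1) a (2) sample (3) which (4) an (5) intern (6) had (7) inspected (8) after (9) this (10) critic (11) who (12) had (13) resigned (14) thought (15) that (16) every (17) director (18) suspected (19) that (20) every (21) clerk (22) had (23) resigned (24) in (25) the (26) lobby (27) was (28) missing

7

The displaced element is "a sample" (word 2).
It functions as the direct object of "inspected", so the gap sits immediately after word 7 ("inspected").
Base order: An intern had inspected a sample after this critic who had resigned thought that every director suspected that every clerk had resigned in the lobby.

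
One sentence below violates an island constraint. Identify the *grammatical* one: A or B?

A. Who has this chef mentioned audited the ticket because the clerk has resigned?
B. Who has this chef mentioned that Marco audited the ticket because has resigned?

A

In B, the wh-phrase is extracted from inside an adjunct island (introduced by "because"), which blocks movement.
In A, the extraction path crosses only that-complement boundaries, which are transparent.
So A is grammatical.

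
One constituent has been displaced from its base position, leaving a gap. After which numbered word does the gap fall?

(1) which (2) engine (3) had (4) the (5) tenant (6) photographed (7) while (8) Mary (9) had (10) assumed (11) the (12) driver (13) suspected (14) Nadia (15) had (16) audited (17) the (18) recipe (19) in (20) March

The displaced element is "which engine" (word 2).
It functions as the direct object of "photographed", so the gap sits immediately after word 6 ("photographed").
Base order: The tenant had photographed which engine while Mary had assumed the driver suspected Nadia had audited the recipe in March.

6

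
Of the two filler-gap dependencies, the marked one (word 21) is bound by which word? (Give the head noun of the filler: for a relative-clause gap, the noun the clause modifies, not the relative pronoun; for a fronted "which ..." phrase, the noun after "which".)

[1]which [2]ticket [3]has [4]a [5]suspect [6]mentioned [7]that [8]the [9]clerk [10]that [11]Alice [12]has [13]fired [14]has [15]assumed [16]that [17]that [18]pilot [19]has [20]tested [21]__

The marked gap is the direct object of "tested".
Its filler is the fronted wh-phrase "which ticket", at word 2.
(The other dependency links word 9 to a gap after word 13.)

2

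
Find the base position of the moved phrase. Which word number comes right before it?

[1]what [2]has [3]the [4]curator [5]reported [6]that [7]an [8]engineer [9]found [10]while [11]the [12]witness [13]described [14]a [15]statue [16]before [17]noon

9

The displaced element is "what" (word 1).
It is linked across 1 clause boundary (that).
It functions as the direct object of "found", so the gap sits immediately after word 9 ("found").
Base order: The curator has reported that an engineer found what while the witness described a statue before noon.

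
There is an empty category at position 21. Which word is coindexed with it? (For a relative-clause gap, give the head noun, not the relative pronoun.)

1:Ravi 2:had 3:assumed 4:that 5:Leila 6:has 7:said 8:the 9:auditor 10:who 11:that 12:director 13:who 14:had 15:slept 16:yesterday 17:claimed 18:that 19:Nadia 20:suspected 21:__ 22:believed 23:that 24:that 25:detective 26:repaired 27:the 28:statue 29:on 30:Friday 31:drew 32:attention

The gap at 21 is the subject of "believed", inside a relative clause.
The relative pronoun is "who" (word 10); it is bound by the head noun immediately before it.
Its filler is the head noun "auditor", at word 9.

9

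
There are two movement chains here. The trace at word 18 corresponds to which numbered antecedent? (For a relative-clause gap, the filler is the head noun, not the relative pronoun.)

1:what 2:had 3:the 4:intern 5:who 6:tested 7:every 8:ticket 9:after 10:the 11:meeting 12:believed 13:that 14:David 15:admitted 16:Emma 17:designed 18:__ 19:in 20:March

The marked gap is the direct object of "designed".
Its filler is the fronted wh-phrase "what", at word 1.
(The other dependency links word 4 to a gap after word 5.)

1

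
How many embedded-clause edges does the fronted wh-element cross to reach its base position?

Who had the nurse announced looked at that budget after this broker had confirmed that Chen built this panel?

"who" is extracted from the subject of "looked".
Boundaries crossed, outermost first: [Ø] — 1 in total.

1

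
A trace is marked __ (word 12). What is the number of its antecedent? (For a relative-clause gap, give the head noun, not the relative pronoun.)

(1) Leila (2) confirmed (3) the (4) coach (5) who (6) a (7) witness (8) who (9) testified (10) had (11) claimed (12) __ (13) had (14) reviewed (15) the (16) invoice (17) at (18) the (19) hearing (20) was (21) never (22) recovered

4

The gap at 12 is the subject of "reviewed", inside a relative clause.
The relative pronoun is "who" (word 5); it is bound by the head noun immediately before it.
Its filler is the head noun "coach", at word 4.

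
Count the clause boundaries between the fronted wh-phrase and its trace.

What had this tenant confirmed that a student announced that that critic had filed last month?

"what" is extracted from the object of "filed".
Boundaries crossed, outermost first: [that], [that] — 2 in total.

2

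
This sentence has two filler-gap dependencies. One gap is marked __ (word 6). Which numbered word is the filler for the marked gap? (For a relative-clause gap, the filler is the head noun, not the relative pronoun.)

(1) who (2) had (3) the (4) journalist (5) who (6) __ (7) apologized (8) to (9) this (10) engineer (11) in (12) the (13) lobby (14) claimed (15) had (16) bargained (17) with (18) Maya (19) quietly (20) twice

4

The marked gap is inside the relative clause, the subject of "apologized".
Its filler is the head noun "journalist" (via "who"), at word 4.
(The other dependency links word 1 to a gap after word 14.)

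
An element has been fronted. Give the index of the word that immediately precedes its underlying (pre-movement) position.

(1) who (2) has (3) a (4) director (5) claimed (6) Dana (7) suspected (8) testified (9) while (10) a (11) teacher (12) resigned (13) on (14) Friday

7

The displaced element is "who" (word 1).
It is linked across 2 clause boundaries (Ø → Ø).
It functions as the subject of "testified", so the gap sits immediately after word 7 ("suspected").
Base order: A director has claimed Dana suspected that who testified while a teacher resigned on Friday.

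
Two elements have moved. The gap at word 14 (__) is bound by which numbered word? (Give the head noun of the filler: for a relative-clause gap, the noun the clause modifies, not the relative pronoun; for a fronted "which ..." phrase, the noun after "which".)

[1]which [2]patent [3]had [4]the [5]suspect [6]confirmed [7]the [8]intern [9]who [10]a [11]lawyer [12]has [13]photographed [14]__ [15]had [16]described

8

The marked gap is inside the relative clause, the direct object of "photographed".
Its filler is the head noun "intern" (via "who"), at word 8.
(The other dependency links word 2 to a gap after word 16.)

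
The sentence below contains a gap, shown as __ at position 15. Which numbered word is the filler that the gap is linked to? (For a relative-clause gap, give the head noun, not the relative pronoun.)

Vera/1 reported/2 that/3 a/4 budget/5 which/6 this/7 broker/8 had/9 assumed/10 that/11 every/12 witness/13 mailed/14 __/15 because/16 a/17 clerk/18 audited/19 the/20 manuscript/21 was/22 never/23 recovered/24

The gap at 15 is the object of "mailed", inside a relative clause.
The relative pronoun is "which" (word 6); it is bound by the head noun immediately before it.
Its filler is the head noun "budget", at word 5.

5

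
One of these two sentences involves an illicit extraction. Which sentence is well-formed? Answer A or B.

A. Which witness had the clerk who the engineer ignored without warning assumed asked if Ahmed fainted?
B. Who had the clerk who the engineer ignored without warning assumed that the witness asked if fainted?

A

In B, the wh-phrase is extracted from inside a wh-island (introduced by "if"), which blocks movement.
In A, the extraction path crosses only that-complement boundaries, which are transparent.
So A is grammatical.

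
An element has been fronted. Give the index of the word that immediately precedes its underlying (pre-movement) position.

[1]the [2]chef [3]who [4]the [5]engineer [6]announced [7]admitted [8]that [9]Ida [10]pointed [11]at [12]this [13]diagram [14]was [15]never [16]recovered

6

The displaced element is "the chef" (word 2).
It is linked across 1 clause boundary (Ø).
It functions as the subject of "admitted", so the gap sits immediately after word 6 ("announced").
Base order: The engineer announced that the chef admitted that Ida pointed at this diagram.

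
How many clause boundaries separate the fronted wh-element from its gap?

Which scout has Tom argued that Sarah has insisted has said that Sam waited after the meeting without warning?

"which scout" is extracted from the subject of "said".
Boundaries crossed, outermost first: [that], [Ø] — 2 in total.

2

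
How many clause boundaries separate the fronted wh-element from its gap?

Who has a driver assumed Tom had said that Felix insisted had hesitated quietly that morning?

"who" is extracted from the subject of "hesitated".
Boundaries crossed, outermost first: [Ø], [that], [Ø] — 3 in total.

3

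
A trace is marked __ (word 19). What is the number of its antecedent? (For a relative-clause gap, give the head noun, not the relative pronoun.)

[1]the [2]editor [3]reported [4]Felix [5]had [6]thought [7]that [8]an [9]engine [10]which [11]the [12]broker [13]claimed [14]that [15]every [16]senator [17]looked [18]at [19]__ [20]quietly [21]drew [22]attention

The gap at 19 is the prepositional object of "looked", inside a relative clause.
The relative pronoun is "which" (word 10); it is bound by the head noun immediately before it.
Its filler is the head noun "engine", at word 9.

9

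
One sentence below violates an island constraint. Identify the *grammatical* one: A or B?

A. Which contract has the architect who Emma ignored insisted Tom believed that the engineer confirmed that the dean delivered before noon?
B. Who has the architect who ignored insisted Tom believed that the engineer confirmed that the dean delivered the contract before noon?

A

In B, the wh-phrase is extracted from inside a complex-NP island (relative clause) (introduced by "who"), which blocks movement.
In A, the extraction path crosses only that-complement boundaries, which are transparent.
So A is grammatical.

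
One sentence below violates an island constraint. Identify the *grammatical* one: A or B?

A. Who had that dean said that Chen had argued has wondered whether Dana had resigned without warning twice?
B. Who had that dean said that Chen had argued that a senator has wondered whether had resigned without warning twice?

In B, the wh-phrase is extracted from inside a wh-island (introduced by "whether"), which blocks movement.
In A, the extraction path crosses only that-complement boundaries, which are transparent.
So A is grammatical.

A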